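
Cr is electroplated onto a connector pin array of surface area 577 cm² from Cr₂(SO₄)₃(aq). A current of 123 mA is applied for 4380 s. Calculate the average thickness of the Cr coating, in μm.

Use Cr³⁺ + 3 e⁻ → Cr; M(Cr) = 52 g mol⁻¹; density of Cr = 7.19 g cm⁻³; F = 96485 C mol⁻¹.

0.233 μm

Q = I·t = 0.1230 × 4380.0 = 538.7 C; n(e⁻) = 0.005584 mol.
n(Cr) = n(e⁻)/3 = 0.001861 mol, so m = 0.001861 × 52 = 0.09678 g.
Volume = m/ρ = 0.09678 / 7.19 = 0.01346 cm³.
Thickness = V/A = 0.01346 / 577 = 2.33 × 10⁻⁵ cm = 0.233 μm.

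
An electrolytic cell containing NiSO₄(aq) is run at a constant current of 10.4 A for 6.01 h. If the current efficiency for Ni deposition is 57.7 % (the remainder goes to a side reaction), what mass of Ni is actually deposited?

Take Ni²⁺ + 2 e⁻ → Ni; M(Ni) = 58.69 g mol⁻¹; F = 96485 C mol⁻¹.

39.5 g

Q = I·t = 10.40 × 21636 = 225000 C.
n(e⁻) = 225000/96485 = 2.332 mol; theoretically n(Ni) = 2.332/2 = 1.166 mol, m_theo = 68.44 g.
At 57.7 % efficiency, m_actual = 0.577 × 68.44 = 39.5 g.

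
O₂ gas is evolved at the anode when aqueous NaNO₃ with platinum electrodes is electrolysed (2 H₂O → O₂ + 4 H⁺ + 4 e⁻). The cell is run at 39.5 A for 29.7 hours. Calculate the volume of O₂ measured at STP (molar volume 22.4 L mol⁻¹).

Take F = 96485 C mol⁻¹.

245 L

Q = I·t = 39.50 A × 106920 s = 4223000 C.
n(e⁻) = Q/F = 4223000 / 96485 = 43.77 mol.
4 electrons are transferred per O₂ molecule, so n(O₂) = 43.77 / 4 = 10.94 mol.
V = n × V_m = 10.94 × 22.4 = 245 L.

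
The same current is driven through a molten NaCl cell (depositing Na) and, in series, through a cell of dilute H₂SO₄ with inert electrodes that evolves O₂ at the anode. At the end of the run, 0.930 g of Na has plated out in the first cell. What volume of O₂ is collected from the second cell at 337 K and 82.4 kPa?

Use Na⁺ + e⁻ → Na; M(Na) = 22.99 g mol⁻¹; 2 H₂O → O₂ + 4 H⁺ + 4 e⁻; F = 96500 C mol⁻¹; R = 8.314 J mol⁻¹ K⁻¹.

0.344 L

n(Na) = 0.930 / 22.99 = 0.04045 mol, so n(e⁻) = 1 × 0.04045 = 0.04045 mol.
The cells are in series, so the same 0.04045 mol of electrons passes through the second cell.
2 H₂O → O₂ + 4 H⁺ + 4 e⁻ — 4 mol e⁻ per mol O₂, so n(O₂) = 0.04045/4 = 0.01011 mol.
V = nRT/P = (0.01011 × 8.314 × 337) / (82.4 × 10³) = 3.44 × 10⁻⁴ m³ = 0.344 L.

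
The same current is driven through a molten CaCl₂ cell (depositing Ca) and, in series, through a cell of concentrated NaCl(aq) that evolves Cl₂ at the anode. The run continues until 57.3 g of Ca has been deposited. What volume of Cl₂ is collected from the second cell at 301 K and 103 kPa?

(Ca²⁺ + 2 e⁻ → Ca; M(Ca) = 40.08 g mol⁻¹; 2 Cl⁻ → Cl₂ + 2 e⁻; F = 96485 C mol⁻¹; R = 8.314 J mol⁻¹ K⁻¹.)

34.7 L

n(Ca) = 57.3 / 40.08 = 1.430 mol, so n(e⁻) = 2 × 1.430 = 2.859 mol.
The cells are in series, so the same 2.859 mol of electrons passes through the second cell.
2 Cl⁻ → Cl₂ + 2 e⁻ — 2 mol e⁻ per mol Cl₂, so n(Cl₂) = 2.859/2 = 1.430 mol.
V = nRT/P = (1.430 × 8.314 × 301) / (103 × 10³) = 0.0347 m³ = 34.7 L.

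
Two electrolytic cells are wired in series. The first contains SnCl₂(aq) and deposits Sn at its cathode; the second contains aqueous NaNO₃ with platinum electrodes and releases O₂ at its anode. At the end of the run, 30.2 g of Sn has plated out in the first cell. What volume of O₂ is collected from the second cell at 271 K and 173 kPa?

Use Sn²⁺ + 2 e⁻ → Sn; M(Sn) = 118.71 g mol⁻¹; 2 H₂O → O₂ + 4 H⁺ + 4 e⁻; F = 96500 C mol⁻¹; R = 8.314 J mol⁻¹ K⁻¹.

1.66 L

n(Sn) = 30.2 / 118.71 = 0.2544 mol, so n(e⁻) = 2 × 0.2544 = 0.5088 mol.
The cells are in series, so the same 0.5088 mol of electrons passes through the second cell.
2 H₂O → O₂ + 4 H⁺ + 4 e⁻ — 4 mol e⁻ per mol O₂, so n(O₂) = 0.5088/4 = 0.1272 mol.
V = nRT/P = (0.1272 × 8.314 × 271) / (173 × 10³) = 0.00166 m³ = 1.66 L.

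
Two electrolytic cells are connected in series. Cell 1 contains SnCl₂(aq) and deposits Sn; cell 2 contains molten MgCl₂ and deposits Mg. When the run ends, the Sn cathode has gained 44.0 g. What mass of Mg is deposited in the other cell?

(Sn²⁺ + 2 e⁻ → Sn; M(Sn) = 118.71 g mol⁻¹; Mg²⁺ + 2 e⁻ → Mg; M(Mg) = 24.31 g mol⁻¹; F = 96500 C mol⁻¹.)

n(Sn) = 44.0 / 118.71 = 0.3707 mol.
Since Sn²⁺ + 2 e⁻ → Sn, n(e⁻) passed = 2 × 0.3707 = 0.7413 mol.
Cells in series carry the same charge, so the same 0.7413 mol of electrons passes through cell 2.
Mg²⁺ + 2 e⁻ → Mg, so n(Mg) = 0.7413 / 2 = 0.3707 mol.
m(Mg) = 0.3707 × 24.31 = 9.01 g.

9.01 g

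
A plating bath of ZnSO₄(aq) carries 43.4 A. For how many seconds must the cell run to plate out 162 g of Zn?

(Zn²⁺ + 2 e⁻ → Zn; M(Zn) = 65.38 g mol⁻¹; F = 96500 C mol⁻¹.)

11000 s

n(Zn) = m/M = 162 / 65.38 = 2.478 mol.
Each Zn atom requires 2 electrons, so n(e⁻) = 2 × 2.478 = 4.956 mol.
Q = n(e⁻)·F = 4.956 × 96500 = 478200 C.
t = Q/I = 478200 / 43.40 A = 11020 s.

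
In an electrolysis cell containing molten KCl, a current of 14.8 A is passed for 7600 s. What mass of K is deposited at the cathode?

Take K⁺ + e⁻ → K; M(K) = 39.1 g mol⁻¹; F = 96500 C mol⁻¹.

Q = I·t = 14.80 A × 7600.0 s = 112500 C.
n(e⁻) = Q/F = 112500 / 96500 = 1.166 mol.
K⁺ + e⁻ → K, so n(K) = n(e⁻)/1 = 1.166 mol.
m = n·M = 1.166 × 39.1 = 45.6 g.

45.6 g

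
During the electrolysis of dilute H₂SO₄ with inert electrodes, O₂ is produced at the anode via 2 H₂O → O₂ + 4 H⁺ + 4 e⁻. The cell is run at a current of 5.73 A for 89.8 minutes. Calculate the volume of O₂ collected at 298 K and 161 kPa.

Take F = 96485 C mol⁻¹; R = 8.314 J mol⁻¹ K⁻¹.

1.23 L

Q = I·t = 5.730 A × 5388.0 s = 30870 C.
n(e⁻) = Q/F = 30870 / 96485 = 0.3200 mol.
4 electrons are transferred per O₂ molecule, so n(O₂) = 0.3200 / 4 = 0.07999 mol.
V = nRT/P = (0.07999 × 8.314 × 298) / (161 × 10³ Pa) = 0.00123 m³ = 1.23 L.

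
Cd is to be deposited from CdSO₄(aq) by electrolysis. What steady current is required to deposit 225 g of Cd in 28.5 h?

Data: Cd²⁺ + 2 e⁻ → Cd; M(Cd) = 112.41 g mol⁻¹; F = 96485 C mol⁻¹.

3.76 A

n(Cd) = 225 / 112.41 = 2.002 mol.
n(e⁻) = 2 × 2.002 = 4.003 mol.
Q = n(e⁻)·F = 4.003 × 96485 = 386200 C.
I = Q/t = 386200 / 102600 s = 3.76 A.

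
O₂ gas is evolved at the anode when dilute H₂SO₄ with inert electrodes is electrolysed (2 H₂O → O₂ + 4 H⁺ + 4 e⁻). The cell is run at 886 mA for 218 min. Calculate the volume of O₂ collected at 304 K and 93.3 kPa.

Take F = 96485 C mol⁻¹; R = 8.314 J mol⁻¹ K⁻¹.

Q = I·t = 0.8860 A × 13080 s = 11590 C.
n(e⁻) = Q/F = 11590 / 96485 = 0.1201 mol.
4 electrons are transferred per O₂ molecule, so n(O₂) = 0.1201 / 4 = 0.03003 mol.
V = nRT/P = (0.03003 × 8.314 × 304) / (93.3 × 10³ Pa) = 8.13 × 10⁻⁴ m³ = 0.813 L.

0.813 L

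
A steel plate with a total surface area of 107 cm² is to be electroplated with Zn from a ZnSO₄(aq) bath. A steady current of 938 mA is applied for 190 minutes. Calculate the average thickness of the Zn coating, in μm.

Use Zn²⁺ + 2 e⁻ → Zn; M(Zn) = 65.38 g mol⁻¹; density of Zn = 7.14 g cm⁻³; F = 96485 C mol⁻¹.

47.4 μm

Q = I·t = 0.9380 × 11400 = 10690 C; n(e⁻) = 0.1108 mol.
n(Zn) = n(e⁻)/2 = 0.05541 mol, so m = 0.05541 × 65.38 = 3.623 g.
Volume = m/ρ = 3.623 / 7.14 = 0.5074 cm³.
Thickness = V/A = 0.5074 / 107 = 0.00474 cm = 47.4 μm.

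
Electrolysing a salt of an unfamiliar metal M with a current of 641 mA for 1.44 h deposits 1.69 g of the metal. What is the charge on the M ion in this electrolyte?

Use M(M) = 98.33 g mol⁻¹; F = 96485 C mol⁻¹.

Q = I·t = 0.6410 A × 5184.0 s = 3323 C, so n(e⁻) = 3323/96485 = 0.03444 mol.
n(M) deposited = 1.69 / 98.33 = 0.01719 mol.
Electrons per atom = n(e⁻)/n(M) = 0.03444 / 0.01719 = 2.00 ≈ 2, so the ion is M²⁺.

+2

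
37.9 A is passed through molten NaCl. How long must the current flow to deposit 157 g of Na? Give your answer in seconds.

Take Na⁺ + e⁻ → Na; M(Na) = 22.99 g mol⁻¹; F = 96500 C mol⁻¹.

n(Na) = m/M = 157 / 22.99 = 6.829 mol.
Each Na atom requires 1 electron, so n(e⁻) = 1 × 6.829 = 6.829 mol.
Q = n(e⁻)·F = 6.829 × 96500 = 659000 C.
t = Q/I = 659000 / 37.90 A = 17390 s.

17400 s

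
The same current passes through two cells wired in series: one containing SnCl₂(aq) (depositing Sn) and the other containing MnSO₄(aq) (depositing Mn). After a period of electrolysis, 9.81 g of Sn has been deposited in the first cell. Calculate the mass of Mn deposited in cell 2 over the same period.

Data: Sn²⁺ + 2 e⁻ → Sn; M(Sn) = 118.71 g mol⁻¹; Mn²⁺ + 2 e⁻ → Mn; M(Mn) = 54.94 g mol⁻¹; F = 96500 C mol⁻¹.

n(Sn) = 9.81 / 118.71 = 0.08264 mol.
Since Sn²⁺ + 2 e⁻ → Sn, n(e⁻) passed = 2 × 0.08264 = 0.1653 mol.
Cells in series carry the same charge, so the same 0.1653 mol of electrons passes through cell 2.
Mn²⁺ + 2 e⁻ → Mn, so n(Mn) = 0.1653 / 2 = 0.08264 mol.
m(Mn) = 0.08264 × 54.94 = 4.54 g.

4.54 g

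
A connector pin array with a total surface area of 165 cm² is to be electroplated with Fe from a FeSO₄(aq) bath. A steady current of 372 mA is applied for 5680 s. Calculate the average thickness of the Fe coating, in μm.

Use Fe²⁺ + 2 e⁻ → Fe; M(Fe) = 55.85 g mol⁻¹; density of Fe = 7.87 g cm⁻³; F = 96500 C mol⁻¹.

Q = I·t = 0.3720 × 5680.0 = 2113 C; n(e⁻) = 0.02190 mol.
n(Fe) = n(e⁻)/2 = 0.01095 mol, so m = 0.01095 × 55.85 = 0.6114 g.
Volume = m/ρ = 0.6114 / 7.87 = 0.07769 cm³.
Thickness = V/A = 0.07769 / 165 = 4.71 × 10⁻⁴ cm = 4.71 μm.

4.71 μm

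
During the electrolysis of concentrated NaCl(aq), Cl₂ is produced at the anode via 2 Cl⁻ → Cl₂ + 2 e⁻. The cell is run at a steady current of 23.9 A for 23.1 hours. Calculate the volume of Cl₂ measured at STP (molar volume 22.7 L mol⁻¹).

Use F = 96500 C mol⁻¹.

Q = I·t = 23.90 A × 83160 s = 1988000 C.
n(e⁻) = Q/F = 1988000 / 96500 = 20.60 mol.
2 electrons are transferred per Cl₂ molecule, so n(Cl₂) = 20.60 / 2 = 10.30 mol.
V = n × V_m = 10.30 × 22.7 = 234 L.

234 L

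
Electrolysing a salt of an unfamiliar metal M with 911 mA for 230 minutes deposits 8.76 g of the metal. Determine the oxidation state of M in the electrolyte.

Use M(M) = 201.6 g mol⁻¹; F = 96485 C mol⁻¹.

Q = I·t = 0.9110 A × 13800 s = 12570 C, so n(e⁻) = 12570/96485 = 0.1303 mol.
n(M) deposited = 8.76 / 201.6 = 0.04345 mol.
Electrons per atom = n(e⁻)/n(M) = 0.1303 / 0.04345 = 3.00 ≈ 3, so the ion is M³⁺.

+3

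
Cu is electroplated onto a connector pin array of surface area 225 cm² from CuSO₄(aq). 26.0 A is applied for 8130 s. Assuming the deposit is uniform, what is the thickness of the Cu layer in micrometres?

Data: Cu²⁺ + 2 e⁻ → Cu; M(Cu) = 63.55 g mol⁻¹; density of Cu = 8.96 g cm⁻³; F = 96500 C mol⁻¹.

345 μm

Q = I·t = 26.00 × 8130.0 = 211400 C; n(e⁻) = 2.190 mol.
n(Cu) = n(e⁻)/2 = 1.095 mol, so m = 1.095 × 63.55 = 69.60 g.
Volume = m/ρ = 69.60 / 8.96 = 7.768 cm³.
Thickness = V/A = 7.768 / 225 = 0.0345 cm = 345 μm.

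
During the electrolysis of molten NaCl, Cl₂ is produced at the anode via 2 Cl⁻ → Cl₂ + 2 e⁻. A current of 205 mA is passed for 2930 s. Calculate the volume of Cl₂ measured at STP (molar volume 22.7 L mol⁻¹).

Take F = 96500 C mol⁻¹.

0.0706 L

Q = I·t = 0.2050 A × 2930.0 s = 600.6 C.
n(e⁻) = Q/F = 600.6 / 96500 = 0.006224 mol.
2 electrons are transferred per Cl₂ molecule, so n(Cl₂) = 0.006224 / 2 = 0.003112 mol.
V = n × V_m = 0.003112 × 22.7 = 0.0706 L.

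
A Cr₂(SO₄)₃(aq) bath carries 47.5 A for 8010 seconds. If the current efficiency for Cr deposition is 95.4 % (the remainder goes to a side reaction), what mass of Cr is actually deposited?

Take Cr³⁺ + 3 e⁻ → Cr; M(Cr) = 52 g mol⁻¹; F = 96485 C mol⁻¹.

Q = I·t = 47.50 × 8010.0 = 380500 C.
n(e⁻) = 380500/96485 = 3.943 mol; theoretically n(Cr) = 3.943/3 = 1.314 mol, m_theo = 68.35 g.
At 95.4 % efficiency, m_actual = 0.954 × 68.35 = 65.2 g.

65.2 g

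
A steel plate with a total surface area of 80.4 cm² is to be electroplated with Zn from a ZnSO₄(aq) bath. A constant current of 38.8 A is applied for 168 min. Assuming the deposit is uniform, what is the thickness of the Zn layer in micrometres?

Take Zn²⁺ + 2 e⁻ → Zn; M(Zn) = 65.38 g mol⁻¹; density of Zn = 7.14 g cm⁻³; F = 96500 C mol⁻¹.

Q = I·t = 38.80 × 10080 = 391100 C; n(e⁻) = 4.053 mol.
n(Zn) = n(e⁻)/2 = 2.026 mol, so m = 2.026 × 65.38 = 132.5 g.
Volume = m/ρ = 132.5 / 7.14 = 18.56 cm³.
Thickness = V/A = 18.56 / 80.4 = 0.231 cm = 2310 μm.

2310 μm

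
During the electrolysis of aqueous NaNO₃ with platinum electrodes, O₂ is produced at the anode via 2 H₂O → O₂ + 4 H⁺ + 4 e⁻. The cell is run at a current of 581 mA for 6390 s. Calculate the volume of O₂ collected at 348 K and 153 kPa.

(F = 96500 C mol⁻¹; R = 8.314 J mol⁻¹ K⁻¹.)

Q = I·t = 0.5810 A × 6390.0 s = 3713 C.
n(e⁻) = Q/F = 3713 / 96500 = 0.03847 mol.
4 electrons are transferred per O₂ molecule, so n(O₂) = 0.03847 / 4 = 0.009618 mol.
V = nRT/P = (0.009618 × 8.314 × 348) / (153 × 10³ Pa) = 1.82 × 10⁻⁴ m³ = 0.182 L.

0.182 L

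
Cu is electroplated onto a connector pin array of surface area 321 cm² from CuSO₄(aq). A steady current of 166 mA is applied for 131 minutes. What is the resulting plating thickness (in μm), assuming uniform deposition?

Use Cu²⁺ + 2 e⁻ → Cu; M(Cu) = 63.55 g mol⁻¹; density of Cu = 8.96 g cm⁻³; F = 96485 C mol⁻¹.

Q = I·t = 0.1660 × 7860.0 = 1305 C; n(e⁻) = 0.01352 mol.
n(Cu) = n(e⁻)/2 = 0.006761 mol, so m = 0.006761 × 63.55 = 0.4297 g.
Volume = m/ρ = 0.4297 / 8.96 = 0.04796 cm³.
Thickness = V/A = 0.04796 / 321 = 1.49 × 10⁻⁴ cm = 1.49 μm.

1.49 μm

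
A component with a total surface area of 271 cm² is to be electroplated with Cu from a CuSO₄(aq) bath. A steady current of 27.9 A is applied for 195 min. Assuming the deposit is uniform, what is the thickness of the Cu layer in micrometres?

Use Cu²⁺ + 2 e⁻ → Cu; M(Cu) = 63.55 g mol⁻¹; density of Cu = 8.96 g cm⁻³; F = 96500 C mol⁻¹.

Q = I·t = 27.90 × 11700 = 326400 C; n(e⁻) = 3.383 mol.
n(Cu) = n(e⁻)/2 = 1.691 mol, so m = 1.691 × 63.55 = 107.5 g.
Volume = m/ρ = 107.5 / 8.96 = 12.00 cm³.
Thickness = V/A = 12.00 / 271 = 0.0443 cm = 443 μm.

443 μm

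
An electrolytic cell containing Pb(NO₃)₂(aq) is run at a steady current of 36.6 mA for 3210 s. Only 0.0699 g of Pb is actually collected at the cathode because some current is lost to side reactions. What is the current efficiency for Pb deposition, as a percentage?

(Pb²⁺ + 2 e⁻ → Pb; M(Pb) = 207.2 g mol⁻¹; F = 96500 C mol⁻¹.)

Q = I·t = 0.03660 × 3210.0 = 117.5 C; n(e⁻) = 117.5/96500 = 0.001217 mol.
Theoretical n(Pb) = n(e⁻)/2 = 0.0006087 mol, i.e. m_theo = 0.0006087 × 207.2 = 0.1261 g.
Efficiency = m_actual / m_theo = 0.0699 / 0.1261 = 55.4 %.

55.4 %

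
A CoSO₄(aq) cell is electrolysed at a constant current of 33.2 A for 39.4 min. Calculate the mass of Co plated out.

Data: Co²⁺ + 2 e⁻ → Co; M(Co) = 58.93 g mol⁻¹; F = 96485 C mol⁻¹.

Q = I·t = 33.20 A × 2364.0 s = 78480 C.
n(e⁻) = Q/F = 78480 / 96485 = 0.8134 mol.
Co²⁺ + 2 e⁻ → Co, so n(Co) = n(e⁻)/2 = 0.4067 mol.
m = n·M = 0.4067 × 58.93 = 24.0 g.

24.0 g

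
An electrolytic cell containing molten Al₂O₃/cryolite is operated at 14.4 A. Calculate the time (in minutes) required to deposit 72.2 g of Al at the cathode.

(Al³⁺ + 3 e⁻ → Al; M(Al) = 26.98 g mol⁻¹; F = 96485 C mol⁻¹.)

897 min

n(Al) = m/M = 72.2 / 26.98 = 2.676 mol.
Each Al atom requires 3 electrons, so n(e⁻) = 3 × 2.676 = 8.028 mol.
Q = n(e⁻)·F = 8.028 × 96485 = 774600 C.
t = Q/I = 774600 / 14.40 A = 53790 s = 897 min.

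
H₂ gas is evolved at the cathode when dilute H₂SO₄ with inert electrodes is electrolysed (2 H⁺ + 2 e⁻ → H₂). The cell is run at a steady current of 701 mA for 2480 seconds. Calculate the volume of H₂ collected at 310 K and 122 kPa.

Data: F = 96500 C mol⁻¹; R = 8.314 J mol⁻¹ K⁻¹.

0.190 L

Q = I·t = 0.7010 A × 2480.0 s = 1738 C.
n(e⁻) = Q/F = 1738 / 96500 = 0.01802 mol.
2 electrons are transferred per H₂ molecule, so n(H₂) = 0.01802 / 2 = 0.009008 mol.
V = nRT/P = (0.009008 × 8.314 × 310) / (122 × 10³ Pa) = 1.90 × 10⁻⁴ m³ = 0.190 L.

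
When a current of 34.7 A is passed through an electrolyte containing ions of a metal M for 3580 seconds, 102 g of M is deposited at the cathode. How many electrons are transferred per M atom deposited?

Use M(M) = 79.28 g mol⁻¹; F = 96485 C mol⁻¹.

Q = I·t = 34.70 A × 3580.0 s = 124200 C, so n(e⁻) = 124200/96485 = 1.288 mol.
n(M) deposited = 102 / 79.28 = 1.287 mol.
Electrons per atom = n(e⁻)/n(M) = 1.288 / 1.287 = 1.00 ≈ 1, so the ion is M⁺.

1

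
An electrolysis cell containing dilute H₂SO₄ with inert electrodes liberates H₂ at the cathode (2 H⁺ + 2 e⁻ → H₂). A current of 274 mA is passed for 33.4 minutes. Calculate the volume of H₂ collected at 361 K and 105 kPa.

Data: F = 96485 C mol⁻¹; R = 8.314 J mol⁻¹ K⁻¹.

Q = I·t = 0.2740 A × 2004.0 s = 549.1 C.
n(e⁻) = Q/F = 549.1 / 96485 = 0.005691 mol.
2 electrons are transferred per H₂ molecule, so n(H₂) = 0.005691 / 2 = 0.002845 mol.
V = nRT/P = (0.002845 × 8.314 × 361) / (105 × 10³ Pa) = 8.13 × 10⁻⁵ m³ = 0.0813 L.

0.0813 L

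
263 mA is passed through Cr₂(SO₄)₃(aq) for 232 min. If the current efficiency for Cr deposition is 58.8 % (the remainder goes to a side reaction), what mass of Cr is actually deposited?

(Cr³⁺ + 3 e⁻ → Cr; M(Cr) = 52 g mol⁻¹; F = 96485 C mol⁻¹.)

0.387 g

Q = I·t = 0.2630 × 13920 = 3661 C.
n(e⁻) = 3661/96485 = 0.03794 mol; theoretically n(Cr) = 0.03794/3 = 0.01265 mol, m_theo = 0.6577 g.
At 58.8 % efficiency, m_actual = 0.588 × 0.6577 = 0.387 g.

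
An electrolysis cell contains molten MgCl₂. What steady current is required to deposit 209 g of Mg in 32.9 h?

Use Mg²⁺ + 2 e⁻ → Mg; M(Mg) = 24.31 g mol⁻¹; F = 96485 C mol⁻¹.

n(Mg) = 209 / 24.31 = 8.597 mol.
n(e⁻) = 2 × 8.597 = 17.19 mol.
Q = n(e⁻)·F = 17.19 × 96485 = 1659000 C.
I = Q/t = 1659000 / 118440 s = 14.0 A.

14.0 A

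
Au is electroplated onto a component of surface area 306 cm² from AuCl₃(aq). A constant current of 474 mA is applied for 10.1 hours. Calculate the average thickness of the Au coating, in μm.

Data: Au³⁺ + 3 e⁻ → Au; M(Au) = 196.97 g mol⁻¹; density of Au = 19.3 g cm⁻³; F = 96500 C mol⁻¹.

Q = I·t = 0.4740 × 36360 = 17230 C; n(e⁻) = 0.1786 mol.
n(Au) = n(e⁻)/3 = 0.05953 mol, so m = 0.05953 × 196.97 = 11.73 g.
Volume = m/ρ = 11.73 / 19.3 = 0.6076 cm³.
Thickness = V/A = 0.6076 / 306 = 0.00199 cm = 19.9 μm.

19.9 μm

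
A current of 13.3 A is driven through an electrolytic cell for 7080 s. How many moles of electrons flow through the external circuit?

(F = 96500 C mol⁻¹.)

Q = I·t = 13.30 A × 7080.0 s = 94160 C.
n(e⁻) = Q/F = 94160 / 96500 = 0.976 mol.

0.976 mol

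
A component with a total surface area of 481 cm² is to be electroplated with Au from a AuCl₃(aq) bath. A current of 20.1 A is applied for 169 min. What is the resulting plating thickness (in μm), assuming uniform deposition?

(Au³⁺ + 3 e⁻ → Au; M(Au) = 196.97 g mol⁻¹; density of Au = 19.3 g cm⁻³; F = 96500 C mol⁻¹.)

Q = I·t = 20.10 × 10140 = 203800 C; n(e⁻) = 2.112 mol.
n(Au) = n(e⁻)/3 = 0.7040 mol, so m = 0.7040 × 196.97 = 138.7 g.
Volume = m/ρ = 138.7 / 19.3 = 7.185 cm³.
Thickness = V/A = 7.185 / 481 = 0.0149 cm = 149 μm.

149 μm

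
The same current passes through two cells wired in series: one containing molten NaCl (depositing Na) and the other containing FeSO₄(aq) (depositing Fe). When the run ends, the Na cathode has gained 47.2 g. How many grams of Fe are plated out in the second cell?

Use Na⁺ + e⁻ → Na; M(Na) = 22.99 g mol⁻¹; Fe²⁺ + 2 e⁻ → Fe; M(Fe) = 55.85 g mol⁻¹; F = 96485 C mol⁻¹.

57.3 g

n(Na) = 47.2 / 22.99 = 2.053 mol.
Since Na⁺ + e⁻ → Na, n(e⁻) passed = 1 × 2.053 = 2.053 mol.
Cells in series carry the same charge, so the same 2.053 mol of electrons passes through cell 2.
Fe²⁺ + 2 e⁻ → Fe, so n(Fe) = 2.053 / 2 = 1.027 mol.
m(Fe) = 1.027 × 55.85 = 57.3 g.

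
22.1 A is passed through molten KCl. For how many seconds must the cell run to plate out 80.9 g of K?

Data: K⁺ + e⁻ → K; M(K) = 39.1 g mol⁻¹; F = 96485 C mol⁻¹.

n(K) = m/M = 80.9 / 39.1 = 2.069 mol.
Each K atom requires 1 electron, so n(e⁻) = 1 × 2.069 = 2.069 mol.
Q = n(e⁻)·F = 2.069 × 96485 = 199600 C.
t = Q/I = 199600 / 22.10 A = 9033 s.

9030 s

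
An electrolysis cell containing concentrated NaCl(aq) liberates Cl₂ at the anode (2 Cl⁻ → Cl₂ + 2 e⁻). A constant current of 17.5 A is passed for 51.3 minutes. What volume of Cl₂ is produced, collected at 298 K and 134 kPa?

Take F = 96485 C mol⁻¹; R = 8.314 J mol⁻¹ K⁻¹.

5.16 L

Q = I·t = 17.50 A × 3078.0 s = 53860 C.
n(e⁻) = Q/F = 53860 / 96485 = 0.5583 mol.
2 electrons are transferred per Cl₂ molecule, so n(Cl₂) = 0.5583 / 2 = 0.2791 mol.
V = nRT/P = (0.2791 × 8.314 × 298) / (134 × 10³ Pa) = 0.00516 m³ = 5.16 L.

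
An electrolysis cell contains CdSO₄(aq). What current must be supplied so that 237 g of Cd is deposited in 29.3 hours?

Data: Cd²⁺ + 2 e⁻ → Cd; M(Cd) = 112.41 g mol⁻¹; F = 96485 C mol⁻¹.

3.86 A

n(Cd) = 237 / 112.41 = 2.108 mol.
n(e⁻) = 2 × 2.108 = 4.217 mol.
Q = n(e⁻)·F = 4.217 × 96485 = 406800 C.
I = Q/t = 406800 / 105480 s = 3.86 A.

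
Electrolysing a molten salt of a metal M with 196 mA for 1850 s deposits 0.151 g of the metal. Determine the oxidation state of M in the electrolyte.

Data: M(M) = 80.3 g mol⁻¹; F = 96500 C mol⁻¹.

Q = I·t = 0.1960 A × 1850.0 s = 362.6 C, so n(e⁻) = 362.6/96500 = 0.003758 mol.
n(M) deposited = 0.151 / 80.3 = 0.001880 mol.
Electrons per atom = n(e⁻)/n(M) = 0.003758 / 0.001880 = 2.00 ≈ 2, so the ion is M²⁺.

+2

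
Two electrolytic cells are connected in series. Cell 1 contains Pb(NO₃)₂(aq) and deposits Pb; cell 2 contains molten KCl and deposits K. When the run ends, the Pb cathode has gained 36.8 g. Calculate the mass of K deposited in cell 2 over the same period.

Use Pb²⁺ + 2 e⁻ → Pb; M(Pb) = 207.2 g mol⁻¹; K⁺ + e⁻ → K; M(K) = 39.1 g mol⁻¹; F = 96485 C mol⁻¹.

n(Pb) = 36.8 / 207.2 = 0.1776 mol.
Since Pb²⁺ + 2 e⁻ → Pb, n(e⁻) passed = 2 × 0.1776 = 0.3552 mol.
Cells in series carry the same charge, so the same 0.3552 mol of electrons passes through cell 2.
K⁺ + e⁻ → K, so n(K) = 0.3552 / 1 = 0.3552 mol.
m(K) = 0.3552 × 39.1 = 13.9 g.

13.9 g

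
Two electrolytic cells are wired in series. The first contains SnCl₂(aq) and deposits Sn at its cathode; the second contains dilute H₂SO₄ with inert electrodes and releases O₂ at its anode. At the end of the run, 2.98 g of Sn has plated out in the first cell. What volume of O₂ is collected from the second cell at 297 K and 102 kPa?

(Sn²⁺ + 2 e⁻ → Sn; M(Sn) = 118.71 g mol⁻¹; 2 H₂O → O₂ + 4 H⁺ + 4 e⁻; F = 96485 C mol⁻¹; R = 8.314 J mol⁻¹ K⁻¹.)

0.304 L

n(Sn) = 2.98 / 118.71 = 0.02510 mol, so n(e⁻) = 2 × 0.02510 = 0.05021 mol.
The cells are in series, so the same 0.05021 mol of electrons passes through the second cell.
2 H₂O → O₂ + 4 H⁺ + 4 e⁻ — 4 mol e⁻ per mol O₂, so n(O₂) = 0.05021/4 = 0.01255 mol.
V = nRT/P = (0.01255 × 8.314 × 297) / (102 × 10³) = 3.04 × 10⁻⁴ m³ = 0.304 L.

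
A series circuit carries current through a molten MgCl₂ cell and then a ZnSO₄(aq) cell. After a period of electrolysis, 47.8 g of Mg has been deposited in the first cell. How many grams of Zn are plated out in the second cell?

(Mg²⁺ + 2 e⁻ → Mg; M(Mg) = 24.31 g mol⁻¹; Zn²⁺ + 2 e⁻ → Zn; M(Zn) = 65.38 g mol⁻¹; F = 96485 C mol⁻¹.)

n(Mg) = 47.8 / 24.31 = 1.966 mol.
Since Mg²⁺ + 2 e⁻ → Mg, n(e⁻) passed = 2 × 1.966 = 3.933 mol.
Cells in series carry the same charge, so the same 3.933 mol of electrons passes through cell 2.
Zn²⁺ + 2 e⁻ → Zn, so n(Zn) = 3.933 / 2 = 1.966 mol.
m(Zn) = 1.966 × 65.38 = 129 g.

129 g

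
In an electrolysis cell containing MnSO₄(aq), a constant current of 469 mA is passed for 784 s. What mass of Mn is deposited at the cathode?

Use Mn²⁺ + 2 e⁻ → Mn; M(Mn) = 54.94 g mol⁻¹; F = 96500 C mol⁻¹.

Q = I·t = 0.4690 A × 784.00 s = 367.7 C.
n(e⁻) = Q/F = 367.7 / 96500 = 0.003810 mol.
Mn²⁺ + 2 e⁻ → Mn, so n(Mn) = n(e⁻)/2 = 0.001905 mol.
m = n·M = 0.001905 × 54.94 = 0.105 g.

0.105 g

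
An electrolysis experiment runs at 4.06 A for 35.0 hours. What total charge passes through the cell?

Q = I·t = 4.060 A × 126000 s = 5.12 × 10⁵ C.

5.12 × 10⁵ C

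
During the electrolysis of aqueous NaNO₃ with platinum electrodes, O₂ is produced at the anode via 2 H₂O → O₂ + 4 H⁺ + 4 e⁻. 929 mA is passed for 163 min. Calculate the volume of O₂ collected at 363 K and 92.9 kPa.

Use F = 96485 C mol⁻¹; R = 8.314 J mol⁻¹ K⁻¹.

0.765 L

Q = I·t = 0.9290 A × 9780.0 s = 9086 C.
n(e⁻) = Q/F = 9086 / 96485 = 0.09417 mol.
4 electrons are transferred per O₂ molecule, so n(O₂) = 0.09417 / 4 = 0.02354 mol.
V = nRT/P = (0.02354 × 8.314 × 363) / (92.9 × 10³ Pa) = 7.65 × 10⁻⁴ m³ = 0.765 L.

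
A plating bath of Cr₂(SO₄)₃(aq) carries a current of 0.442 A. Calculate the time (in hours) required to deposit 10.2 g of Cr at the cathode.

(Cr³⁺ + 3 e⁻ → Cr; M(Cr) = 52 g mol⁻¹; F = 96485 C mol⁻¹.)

35.7 h

n(Cr) = m/M = 10.2 / 52 = 0.1962 mol.
Each Cr atom requires 3 electrons, so n(e⁻) = 3 × 0.1962 = 0.5885 mol.
Q = n(e⁻)·F = 0.5885 × 96485 = 56780 C.
t = Q/I = 56780 / 0.4420 A = 128500 s = 35.7 h.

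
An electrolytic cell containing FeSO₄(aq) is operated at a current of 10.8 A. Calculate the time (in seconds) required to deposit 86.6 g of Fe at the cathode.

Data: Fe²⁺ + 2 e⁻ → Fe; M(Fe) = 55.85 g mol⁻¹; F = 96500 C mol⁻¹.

n(Fe) = m/M = 86.6 / 55.85 = 1.551 mol.
Each Fe atom requires 2 electrons, so n(e⁻) = 2 × 1.551 = 3.101 mol.
Q = n(e⁻)·F = 3.101 × 96500 = 299300 C.
t = Q/I = 299300 / 10.80 A = 27710 s.

27700 s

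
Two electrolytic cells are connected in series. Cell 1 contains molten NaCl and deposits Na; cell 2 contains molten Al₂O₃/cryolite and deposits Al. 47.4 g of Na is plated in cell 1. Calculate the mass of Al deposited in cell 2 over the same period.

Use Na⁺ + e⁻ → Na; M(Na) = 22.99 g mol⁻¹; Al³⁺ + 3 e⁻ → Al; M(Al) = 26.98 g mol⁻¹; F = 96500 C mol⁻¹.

18.5 g

n(Na) = 47.4 / 22.99 = 2.062 mol.
Since Na⁺ + e⁻ → Na, n(e⁻) passed = 1 × 2.062 = 2.062 mol.
Cells in series carry the same charge, so the same 2.062 mol of electrons passes through cell 2.
Al³⁺ + 3 e⁻ → Al, so n(Al) = 2.062 / 3 = 0.6873 mol.
m(Al) = 0.6873 × 26.98 = 18.5 g.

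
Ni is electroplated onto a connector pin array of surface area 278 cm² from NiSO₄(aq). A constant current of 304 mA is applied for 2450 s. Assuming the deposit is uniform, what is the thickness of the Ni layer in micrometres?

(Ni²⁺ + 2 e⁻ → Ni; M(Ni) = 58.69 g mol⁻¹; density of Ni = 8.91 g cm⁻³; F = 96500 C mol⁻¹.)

0.914 μm

Q = I·t = 0.3040 × 2450.0 = 744.8 C; n(e⁻) = 0.007718 mol.
n(Ni) = n(e⁻)/2 = 0.003859 mol, so m = 0.003859 × 58.69 = 0.2265 g.
Volume = m/ρ = 0.2265 / 8.91 = 0.02542 cm³.
Thickness = V/A = 0.02542 / 278 = 9.14 × 10⁻⁵ cm = 0.914 μm.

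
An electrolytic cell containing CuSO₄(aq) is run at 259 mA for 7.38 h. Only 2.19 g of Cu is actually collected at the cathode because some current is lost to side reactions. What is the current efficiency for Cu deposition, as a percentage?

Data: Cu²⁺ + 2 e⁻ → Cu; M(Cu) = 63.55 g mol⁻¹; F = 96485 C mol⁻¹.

Q = I·t = 0.2590 × 26568 = 6881 C; n(e⁻) = 6881/96485 = 0.07132 mol.
Theoretical n(Cu) = n(e⁻)/2 = 0.03566 mol, i.e. m_theo = 0.03566 × 63.55 = 2.266 g.
Efficiency = m_actual / m_theo = 2.19 / 2.266 = 96.6 %.

96.6 %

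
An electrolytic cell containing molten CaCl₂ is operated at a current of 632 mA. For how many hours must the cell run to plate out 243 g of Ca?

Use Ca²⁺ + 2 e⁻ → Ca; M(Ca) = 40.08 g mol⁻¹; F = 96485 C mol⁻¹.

514 h

n(Ca) = m/M = 243 / 40.08 = 6.063 mol.
Each Ca atom requires 2 electrons, so n(e⁻) = 2 × 6.063 = 12.13 mol.
Q = n(e⁻)·F = 12.13 × 96485 = 1170000 C.
t = Q/I = 1170000 / 0.6320 A = 1851000 s = 514 h.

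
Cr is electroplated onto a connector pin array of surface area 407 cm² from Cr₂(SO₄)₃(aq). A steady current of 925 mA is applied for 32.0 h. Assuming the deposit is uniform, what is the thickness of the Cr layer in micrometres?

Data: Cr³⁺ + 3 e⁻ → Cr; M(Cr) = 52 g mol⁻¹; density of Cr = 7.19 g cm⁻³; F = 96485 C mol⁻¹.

Q = I·t = 0.9250 × 115200 = 106600 C; n(e⁻) = 1.104 mol.
n(Cr) = n(e⁻)/3 = 0.3681 mol, so m = 0.3681 × 52 = 19.14 g.
Volume = m/ρ = 19.14 / 7.19 = 2.662 cm³.
Thickness = V/A = 2.662 / 407 = 0.00654 cm = 65.4 μm.

65.4 μm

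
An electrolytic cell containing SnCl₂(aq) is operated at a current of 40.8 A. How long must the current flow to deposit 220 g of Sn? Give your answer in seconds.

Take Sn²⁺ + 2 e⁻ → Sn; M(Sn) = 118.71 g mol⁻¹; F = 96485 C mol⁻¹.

8770 s

n(Sn) = m/M = 220 / 118.71 = 1.853 mol.
Each Sn atom requires 2 electrons, so n(e⁻) = 2 × 1.853 = 3.707 mol.
Q = n(e⁻)·F = 3.707 × 96485 = 357600 C.
t = Q/I = 357600 / 40.80 A = 8765 s.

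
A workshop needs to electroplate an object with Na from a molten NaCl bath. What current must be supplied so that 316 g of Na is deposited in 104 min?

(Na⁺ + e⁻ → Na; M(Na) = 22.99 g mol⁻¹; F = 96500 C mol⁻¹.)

213 A

n(Na) = 316 / 22.99 = 13.75 mol.
n(e⁻) = 1 × 13.75 = 13.75 mol.
Q = n(e⁻)·F = 13.75 × 96500 = 1326000 C.
I = Q/t = 1326000 / 6240.0 s = 213 A.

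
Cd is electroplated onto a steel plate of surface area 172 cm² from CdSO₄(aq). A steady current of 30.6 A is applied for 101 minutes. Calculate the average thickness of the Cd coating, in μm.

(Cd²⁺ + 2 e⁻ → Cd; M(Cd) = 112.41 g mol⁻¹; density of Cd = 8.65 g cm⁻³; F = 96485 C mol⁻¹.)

726 μm

Q = I·t = 30.60 × 6060.0 = 185400 C; n(e⁻) = 1.922 mol.
n(Cd) = n(e⁻)/2 = 0.9610 mol, so m = 0.9610 × 112.41 = 108.0 g.
Volume = m/ρ = 108.0 / 8.65 = 12.49 cm³.
Thickness = V/A = 12.49 / 172 = 0.0726 cm = 726 μm.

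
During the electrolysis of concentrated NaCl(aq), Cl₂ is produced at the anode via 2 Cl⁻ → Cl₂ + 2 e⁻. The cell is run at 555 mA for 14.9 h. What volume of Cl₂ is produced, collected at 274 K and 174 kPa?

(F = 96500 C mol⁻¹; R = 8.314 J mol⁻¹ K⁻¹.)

2.02 L

Q = I·t = 0.5550 A × 53640 s = 29770 C.
n(e⁻) = Q/F = 29770 / 96500 = 0.3085 mol.
2 electrons are transferred per Cl₂ molecule, so n(Cl₂) = 0.3085 / 2 = 0.1542 mol.
V = nRT/P = (0.1542 × 8.314 × 274) / (174 × 10³ Pa) = 0.00202 m³ = 2.02 L.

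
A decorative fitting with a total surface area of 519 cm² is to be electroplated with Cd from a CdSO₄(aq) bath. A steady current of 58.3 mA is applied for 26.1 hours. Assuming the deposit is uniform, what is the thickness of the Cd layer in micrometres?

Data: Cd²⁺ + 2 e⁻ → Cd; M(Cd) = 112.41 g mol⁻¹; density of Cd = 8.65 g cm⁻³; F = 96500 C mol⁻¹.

Q = I·t = 0.05830 × 93960 = 5478 C; n(e⁻) = 0.05677 mol.
n(Cd) = n(e⁻)/2 = 0.02838 mol, so m = 0.02838 × 112.41 = 3.191 g.
Volume = m/ρ = 3.191 / 8.65 = 0.3688 cm³.
Thickness = V/A = 0.3688 / 519 = 7.11 × 10⁻⁴ cm = 7.11 μm.

7.11 μm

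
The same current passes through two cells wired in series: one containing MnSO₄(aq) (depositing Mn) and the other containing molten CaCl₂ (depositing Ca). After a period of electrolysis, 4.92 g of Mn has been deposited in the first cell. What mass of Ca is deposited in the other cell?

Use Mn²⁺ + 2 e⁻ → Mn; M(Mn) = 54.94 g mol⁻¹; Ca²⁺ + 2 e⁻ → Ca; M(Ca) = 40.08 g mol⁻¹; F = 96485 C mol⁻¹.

n(Mn) = 4.92 / 54.94 = 0.08955 mol.
Since Mn²⁺ + 2 e⁻ → Mn, n(e⁻) passed = 2 × 0.08955 = 0.1791 mol.
Cells in series carry the same charge, so the same 0.1791 mol of electrons passes through cell 2.
Ca²⁺ + 2 e⁻ → Ca, so n(Ca) = 0.1791 / 2 = 0.08955 mol.
m(Ca) = 0.08955 × 40.08 = 3.59 g.

3.59 g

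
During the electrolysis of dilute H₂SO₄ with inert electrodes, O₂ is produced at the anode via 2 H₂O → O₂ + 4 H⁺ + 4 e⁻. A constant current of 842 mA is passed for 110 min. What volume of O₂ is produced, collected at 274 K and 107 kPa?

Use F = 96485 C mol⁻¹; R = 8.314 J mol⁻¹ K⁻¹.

Q = I·t = 0.8420 A × 6600.0 s = 5557 C.
n(e⁻) = Q/F = 5557 / 96485 = 0.05760 mol.
4 electrons are transferred per O₂ molecule, so n(O₂) = 0.05760 / 4 = 0.01440 mol.
V = nRT/P = (0.01440 × 8.314 × 274) / (107 × 10³ Pa) = 3.07 × 10⁻⁴ m³ = 0.307 L.

0.307 L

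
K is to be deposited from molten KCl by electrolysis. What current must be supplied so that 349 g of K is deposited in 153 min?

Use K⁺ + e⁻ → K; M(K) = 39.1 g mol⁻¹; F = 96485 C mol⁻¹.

n(K) = 349 / 39.1 = 8.926 mol.
n(e⁻) = 1 × 8.926 = 8.926 mol.
Q = n(e⁻)·F = 8.926 × 96485 = 861200 C.
I = Q/t = 861200 / 9180.0 s = 93.8 A.

93.8 A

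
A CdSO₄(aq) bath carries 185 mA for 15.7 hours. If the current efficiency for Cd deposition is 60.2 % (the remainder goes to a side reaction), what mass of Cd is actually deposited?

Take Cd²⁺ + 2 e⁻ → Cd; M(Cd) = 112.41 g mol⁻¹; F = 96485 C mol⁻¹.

3.67 g

Q = I·t = 0.1850 × 56520 = 10460 C.
n(e⁻) = 10460/96485 = 0.1084 mol; theoretically n(Cd) = 0.1084/2 = 0.05419 mol, m_theo = 6.091 g.
At 60.2 % efficiency, m_actual = 0.602 × 6.091 = 3.67 g.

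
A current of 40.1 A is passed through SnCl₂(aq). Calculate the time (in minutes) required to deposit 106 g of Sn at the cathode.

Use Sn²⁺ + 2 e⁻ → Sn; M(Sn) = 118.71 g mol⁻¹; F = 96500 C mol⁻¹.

71.6 min

n(Sn) = m/M = 106 / 118.71 = 0.8929 mol.
Each Sn atom requires 2 electrons, so n(e⁻) = 2 × 0.8929 = 1.786 mol.
Q = n(e⁻)·F = 1.786 × 96500 = 172300 C.
t = Q/I = 172300 / 40.10 A = 4298 s = 71.6 min.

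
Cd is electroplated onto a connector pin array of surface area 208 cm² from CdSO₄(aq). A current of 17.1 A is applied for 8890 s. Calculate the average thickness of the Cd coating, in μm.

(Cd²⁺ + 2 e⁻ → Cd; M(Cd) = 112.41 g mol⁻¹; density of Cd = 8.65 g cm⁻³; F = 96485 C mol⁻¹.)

Q = I·t = 17.10 × 8890.0 = 152000 C; n(e⁻) = 1.576 mol.
n(Cd) = n(e⁻)/2 = 0.7878 mol, so m = 0.7878 × 112.41 = 88.55 g.
Volume = m/ρ = 88.55 / 8.65 = 10.24 cm³.
Thickness = V/A = 10.24 / 208 = 0.0492 cm = 492 μm.

492 μm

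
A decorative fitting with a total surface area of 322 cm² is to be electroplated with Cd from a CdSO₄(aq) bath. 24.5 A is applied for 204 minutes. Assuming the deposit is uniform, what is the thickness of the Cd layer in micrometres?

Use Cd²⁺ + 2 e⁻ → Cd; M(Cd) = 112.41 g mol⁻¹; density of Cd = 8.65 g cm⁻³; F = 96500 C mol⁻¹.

Q = I·t = 24.50 × 12240 = 299900 C; n(e⁻) = 3.108 mol.
n(Cd) = n(e⁻)/2 = 1.554 mol, so m = 1.554 × 112.41 = 174.7 g.
Volume = m/ρ = 174.7 / 8.65 = 20.19 cm³.
Thickness = V/A = 20.19 / 322 = 0.0627 cm = 627 μm.

627 μm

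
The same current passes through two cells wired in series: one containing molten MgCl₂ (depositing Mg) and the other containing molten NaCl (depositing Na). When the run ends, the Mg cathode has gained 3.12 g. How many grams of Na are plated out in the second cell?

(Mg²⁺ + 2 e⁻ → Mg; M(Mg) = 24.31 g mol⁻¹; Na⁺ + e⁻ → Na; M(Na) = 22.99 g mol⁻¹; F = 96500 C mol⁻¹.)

5.90 g

n(Mg) = 3.12 / 24.31 = 0.1283 mol.
Since Mg²⁺ + 2 e⁻ → Mg, n(e⁻) passed = 2 × 0.1283 = 0.2567 mol.
Cells in series carry the same charge, so the same 0.2567 mol of electrons passes through cell 2.
Na⁺ + e⁻ → Na, so n(Na) = 0.2567 / 1 = 0.2567 mol.
m(Na) = 0.2567 × 22.99 = 5.90 g.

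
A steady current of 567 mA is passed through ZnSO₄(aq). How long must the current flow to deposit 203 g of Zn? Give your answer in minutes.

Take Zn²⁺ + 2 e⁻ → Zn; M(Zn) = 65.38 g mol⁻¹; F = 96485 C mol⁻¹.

17600 min

n(Zn) = m/M = 203 / 65.38 = 3.105 mol.
Each Zn atom requires 2 electrons, so n(e⁻) = 2 × 3.105 = 6.210 mol.
Q = n(e⁻)·F = 6.210 × 96485 = 599200 C.
t = Q/I = 599200 / 0.5670 A = 1057000 s = 17600 min.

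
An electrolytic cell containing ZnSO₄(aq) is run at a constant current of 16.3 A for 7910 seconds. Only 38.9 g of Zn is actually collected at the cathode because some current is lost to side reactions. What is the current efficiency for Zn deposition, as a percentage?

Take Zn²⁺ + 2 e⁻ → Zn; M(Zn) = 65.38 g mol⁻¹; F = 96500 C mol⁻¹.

89.1 %

Q = I·t = 16.30 × 7910.0 = 128900 C; n(e⁻) = 128900/96500 = 1.336 mol.
Theoretical n(Zn) = n(e⁻)/2 = 0.6680 mol, i.e. m_theo = 0.6680 × 65.38 = 43.68 g.
Efficiency = m_actual / m_theo = 38.9 / 43.68 = 89.1 %.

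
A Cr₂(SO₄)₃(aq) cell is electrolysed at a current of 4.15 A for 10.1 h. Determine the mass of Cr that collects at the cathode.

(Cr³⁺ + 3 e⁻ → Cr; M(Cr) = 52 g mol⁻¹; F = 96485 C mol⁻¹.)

27.1 g

Q = I·t = 4.150 A × 36360 s = 150900 C.
n(e⁻) = Q/F = 150900 / 96485 = 1.564 mol.
Cr³⁺ + 3 e⁻ → Cr, so n(Cr) = n(e⁻)/3 = 0.5213 mol.
m = n·M = 0.5213 × 52 = 27.1 g.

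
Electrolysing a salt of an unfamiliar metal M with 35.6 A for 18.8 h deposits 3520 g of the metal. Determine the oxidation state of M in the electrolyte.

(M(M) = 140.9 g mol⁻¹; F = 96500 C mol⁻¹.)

+1

Q = I·t = 35.60 A × 67680 s = 2409000 C, so n(e⁻) = 2409000/96500 = 24.97 mol.
n(M) deposited = 3520 / 140.9 = 24.98 mol.
Electrons per atom = n(e⁻)/n(M) = 24.97 / 24.98 = 0.999 ≈ 1, so the ion is M⁺.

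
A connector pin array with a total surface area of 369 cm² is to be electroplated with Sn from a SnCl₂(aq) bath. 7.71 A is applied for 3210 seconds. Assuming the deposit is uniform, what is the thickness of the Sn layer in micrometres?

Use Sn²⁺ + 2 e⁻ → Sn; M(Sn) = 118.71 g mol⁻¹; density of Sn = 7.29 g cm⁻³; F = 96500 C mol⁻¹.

56.6 μm

Q = I·t = 7.710 × 3210.0 = 24750 C; n(e⁻) = 0.2565 mol.
n(Sn) = n(e⁻)/2 = 0.1282 mol, so m = 0.1282 × 118.71 = 15.22 g.
Volume = m/ρ = 15.22 / 7.29 = 2.088 cm³.
Thickness = V/A = 2.088 / 369 = 0.00566 cm = 56.6 μm.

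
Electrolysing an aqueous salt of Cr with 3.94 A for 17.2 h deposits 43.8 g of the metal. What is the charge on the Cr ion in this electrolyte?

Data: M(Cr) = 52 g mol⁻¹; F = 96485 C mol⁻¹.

Q = I·t = 3.940 A × 61920 s = 244000 C, so n(e⁻) = 244000/96485 = 2.529 mol.
n(Cr) deposited = 43.8 / 52 = 0.8423 mol.
Electrons per atom = n(e⁻)/n(Cr) = 2.529 / 0.8423 = 3.00 ≈ 3, so the ion is Cr³⁺.

+3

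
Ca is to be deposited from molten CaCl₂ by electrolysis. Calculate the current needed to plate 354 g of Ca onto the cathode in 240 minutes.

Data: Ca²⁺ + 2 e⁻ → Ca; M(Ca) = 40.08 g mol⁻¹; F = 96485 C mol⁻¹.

n(Ca) = 354 / 40.08 = 8.832 mol.
n(e⁻) = 2 × 8.832 = 17.66 mol.
Q = n(e⁻)·F = 17.66 × 96485 = 1704000 C.
I = Q/t = 1704000 / 14400 s = 118 A.

118 A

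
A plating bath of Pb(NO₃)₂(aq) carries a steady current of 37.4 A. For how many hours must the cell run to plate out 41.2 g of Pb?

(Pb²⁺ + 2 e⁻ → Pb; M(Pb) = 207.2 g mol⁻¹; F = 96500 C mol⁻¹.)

n(Pb) = m/M = 41.2 / 207.2 = 0.1988 mol.
Each Pb atom requires 2 electrons, so n(e⁻) = 2 × 0.1988 = 0.3977 mol.
Q = n(e⁻)·F = 0.3977 × 96500 = 38380 C.
t = Q/I = 38380 / 37.40 A = 1026 s = 0.285 h.

0.285 h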